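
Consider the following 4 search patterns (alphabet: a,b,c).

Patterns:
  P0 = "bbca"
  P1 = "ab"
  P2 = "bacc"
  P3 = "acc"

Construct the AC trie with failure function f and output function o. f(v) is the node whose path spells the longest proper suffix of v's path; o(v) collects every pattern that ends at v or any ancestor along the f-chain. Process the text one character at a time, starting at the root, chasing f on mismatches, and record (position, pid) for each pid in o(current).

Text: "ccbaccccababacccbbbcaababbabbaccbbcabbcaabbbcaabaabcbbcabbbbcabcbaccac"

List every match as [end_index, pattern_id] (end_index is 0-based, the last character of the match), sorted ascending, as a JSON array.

Construct AC machine:
Trie (insert patterns):
  n0 'ε': a→5 b→1
  n1 'b': a→7 b→2
  n2 'bb': c→3
  n3 'bbc': a→4
  n4 'bbca': ·  [P0 ends]
  n5 'a': b→6 c→10
  n6 'ab': ·  [P1 ends]
  n7 'ba': c→8
  n8 'bac': c→9
  n9 'bacc': ·  [P2 ends]
  n10 'ac': c→11
  n11 'acc': ·  [P3 ends]

BFS fail/out derivation:
  fail(1) 'b': from fail(0)=0 chase 'b': 0 ⇒ 0;  out=∅∪out(0)=∅
  fail(5) 'a': from fail(0)=0 chase 'a': 0 ⇒ 0;  out=∅∪out(0)=∅
  fail(2) 'bb': from fail(1)=0 chase 'b': 0 ⇒ 1;  out=∅∪out(1)=∅
  fail(6) 'ab': from fail(5)=0 chase 'b': 0 ⇒ 1;  out={1}∪out(1)={1}
  fail(7) 'ba': from fail(1)=0 chase 'a': 0 ⇒ 5;  out=∅∪out(5)=∅
  fail(10) 'ac': from fail(5)=0 chase 'c': 0 ⇒ 0;  out=∅∪out(0)=∅
  fail(3) 'bbc': from fail(2)=1 chase 'c': 1→0 ⇒ 0;  out=∅∪out(0)=∅
  fail(8) 'bac': from fail(7)=5 chase 'c': 5 ⇒ 10;  out=∅∪out(10)=∅
  fail(11) 'acc': from fail(10)=0 chase 'c': 0 ⇒ 0;  out={3}∪out(0)={3}
  fail(4) 'bbca': from fail(3)=0 chase 'a': 0 ⇒ 5;  out={0}∪out(5)={0}
  fail(9) 'bacc': from fail(8)=10 chase 'c': 10 ⇒ 11;  out={2}∪out(11)={2,3}

Run:
[0] read 'c'  n0⇒n0
[1] read 'c'  n0⇒n0
[2] read 'b'  n0⇒n1
[3] read 'a'  n1⇒n7
[4] read 'c'  n7⇒n8
[5] read 'c'  n8⇒n9  emit P2@[2:5],P3@[3:5]
[6] read 'c'  n9⇒n0 (via fail)
[7] read 'c'  n0⇒n0
[8] read 'a'  n0⇒n5
[9] read 'b'  n5⇒n6  emit P1@[8:9]
[10] read 'a'  n6⇒n7 (via fail)
[11] read 'b'  n7⇒n6 (via fail)  emit P1@[10:11]
[12] read 'a'  n6⇒n7 (via fail)
[13] read 'c'  n7⇒n8
[14] read 'c'  n8⇒n9  emit P2@[11:14],P3@[12:14]
[15] read 'c'  n9⇒n0 (via fail)
[16] read 'b'  n0⇒n1
[17] read 'b'  n1⇒n2
[18] read 'b'  n2⇒n2 (via fail)
[19] read 'c'  n2⇒n3
[20] read 'a'  n3⇒n4  emit P0@[17:20]
[21] read 'a'  n4⇒n5 (via fail)
[22] read 'b'  n5⇒n6  emit P1@[21:22]
[23] read 'a'  n6⇒n7 (via fail)
[24] read 'b'  n7⇒n6 (via fail)  emit P1@[23:24]
[25] read 'b'  n6⇒n2 (via fail)
[26] read 'a'  n2⇒n7 (via fail)
[27] read 'b'  n7⇒n6 (via fail)  emit P1@[26:27]
[28] read 'b'  n6⇒n2 (via fail)
[29] read 'a'  n2⇒n7 (via fail)
[30] read 'c'  n7⇒n8
[31] read 'c'  n8⇒n9  emit P2@[28:31],P3@[29:31]
[32] read 'b'  n9⇒n1 (via fail)
[33] read 'b'  n1⇒n2
[34] read 'c'  n2⇒n3
[35] read 'a'  n3⇒n4  emit P0@[32:35]
[36] read 'b'  n4⇒n6 (via fail)  emit P1@[35:36]
[37] read 'b'  n6⇒n2 (via fail)
[38] read 'c'  n2⇒n3
[39] read 'a'  n3⇒n4  emit P0@[36:39]
[40] read 'a'  n4⇒n5 (via fail)
[41] read 'b'  n5⇒n6  emit P1@[40:41]
[42] read 'b'  n6⇒n2 (via fail)
[43] read 'b'  n2⇒n2 (via fail)
[44] read 'c'  n2⇒n3
[45] read 'a'  n3⇒n4  emit P0@[42:45]
[46] read 'a'  n4⇒n5 (via fail)
[47] read 'b'  n5⇒n6  emit P1@[46:47]
[48] read 'a'  n6⇒n7 (via fail)
[49] read 'a'  n7⇒n5 (via fail)
[50] read 'b'  n5⇒n6  emit P1@[49:50]
[51] read 'c'  n6⇒n0 (via fail)
[52] read 'b'  n0⇒n1
[53] read 'b'  n1⇒n2
[54] read 'c'  n2⇒n3
[55] read 'a'  n3⇒n4  emit P0@[52:55]
[56] read 'b'  n4⇒n6 (via fail)  emit P1@[55:56]
[57] read 'b'  n6⇒n2 (via fail)
[58] read 'b'  n2⇒n2 (via fail)
[59] read 'b'  n2⇒n2 (via fail)
[60] read 'c'  n2⇒n3
[61] read 'a'  n3⇒n4  emit P0@[58:61]
[62] read 'b'  n4⇒n6 (via fail)  emit P1@[61:62]
[63] read 'c'  n6⇒n0 (via fail)
[64] read 'b'  n0⇒n1
[65] read 'a'  n1⇒n7
[66] read 'c'  n7⇒n8
[67] read 'c'  n8⇒n9  emit P2@[64:67],P3@[65:67]
[68] read 'a'  n9⇒n5 (via fail)
[69] read 'c'  n5⇒n10

All matches (sorted): [[5,2],[5,3],[9,1],[11,1],[14,2],[14,3],[20,0],[22,1],[24,1],[27,1],[31,2],[31,3],[35,0],[36,1],[39,0],[41,1],[45,0],[47,1],[50,1],[55,0],[56,1],[61,0],[62,1],[67,2],[67,3]]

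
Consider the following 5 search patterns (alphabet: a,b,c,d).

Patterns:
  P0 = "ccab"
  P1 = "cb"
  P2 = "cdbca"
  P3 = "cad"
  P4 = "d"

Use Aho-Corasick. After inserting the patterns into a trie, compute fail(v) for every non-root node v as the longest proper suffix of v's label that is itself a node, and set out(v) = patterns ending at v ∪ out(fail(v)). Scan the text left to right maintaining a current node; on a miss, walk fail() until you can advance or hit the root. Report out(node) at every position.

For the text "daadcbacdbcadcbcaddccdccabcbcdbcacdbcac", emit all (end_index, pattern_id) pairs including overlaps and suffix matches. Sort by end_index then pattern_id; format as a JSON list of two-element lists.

Build automaton:
Trie (insert patterns):
  n0 'ε': c→1 d→12
  n1 'c': a→10 b→5 c→2 d→6
  n2 'cc': a→3
  n3 'cca': b→4
  n4 'ccab': ·  [P0 ends]
  n5 'cb': ·  [P1 ends]
  n6 'cd': b→7
  n7 'cdb': c→8
  n8 'cdbc': a→9
  n9 'cdbca': ·  [P2 ends]
  n10 'ca': d→11
  n11 'cad': ·  [P3 ends]
  n12 'd': ·  [P4 ends]

BFS fail/out derivation:
  n1('c'): parent n0 fail=0; on 'c' 0 → fail=0;  out ∅∪∅=∅
  n12('d'): parent n0 fail=0; on 'd' 0 → fail=0;  out {4}∪∅={4}
  n2('cc'): parent n1 fail=0; on 'c' 0 → fail=1;  out ∅∪∅=∅
  n5('cb'): parent n1 fail=0; on 'b' 0 → fail=0;  out {1}∪∅={1}
  n6('cd'): parent n1 fail=0; on 'd' 0 → fail=12;  out ∅∪{4}={4}
  n10('ca'): parent n1 fail=0; on 'a' 0 → fail=0;  out ∅∪∅=∅
  n3('cca'): parent n2 fail=1; on 'a' 1 → fail=10;  out ∅∪∅=∅
  n7('cdb'): parent n6 fail=12; on 'b' 12→0 → fail=0;  out ∅∪∅=∅
  n11('cad'): parent n10 fail=0; on 'd' 0 → fail=12;  out {3}∪{4}={3,4}
  n4('ccab'): parent n3 fail=10; on 'b' 10→0 → fail=0;  out {0}∪∅={0}
  n8('cdbc'): parent n7 fail=0; on 'c' 0 → fail=1;  out ∅∪∅=∅
  n9('cdbca'): parent n8 fail=1; on 'a' 1 → fail=10;  out {2}∪∅={2}

Text stream:
[0] read 'd'  n0⇒n12  ** P4@[0:0]
[1] read 'a'  n12⇒n0 (fail-walked)
[2] read 'a'  n0⇒n0
[3] read 'd'  n0⇒n12  ** P4@[3:3]
[4] read 'c'  n12⇒n1 (fail-walked)
[5] read 'b'  n1⇒n5  ** P1@[4:5]
[6] read 'a'  n5⇒n0 (fail-walked)
[7] read 'c'  n0⇒n1
[8] read 'd'  n1⇒n6  ** P4@[8:8]
[9] read 'b'  n6⇒n7
[10] read 'c'  n7⇒n8
[11] read 'a'  n8⇒n9  ** P2@[7:11]
[12] read 'd'  n9⇒n11 (fail-walked)  ** P3@[10:12],P4@[12:12]
[13] read 'c'  n11⇒n1 (fail-walked)
[14] read 'b'  n1⇒n5  ** P1@[13:14]
[15] read 'c'  n5⇒n1 (fail-walked)
[16] read 'a'  n1⇒n10
[17] read 'd'  n10⇒n11  ** P3@[15:17],P4@[17:17]
[18] read 'd'  n11⇒n12 (fail-walked)  ** P4@[18:18]
[19] read 'c'  n12⇒n1 (fail-walked)
[20] read 'c'  n1⇒n2
[21] read 'd'  n2⇒n6 (fail-walked)  ** P4@[21:21]
[22] read 'c'  n6⇒n1 (fail-walked)
[23] read 'c'  n1⇒n2
[24] read 'a'  n2⇒n3
[25] read 'b'  n3⇒n4  ** P0@[22:25]
[26] read 'c'  n4⇒n1 (fail-walked)
[27] read 'b'  n1⇒n5  ** P1@[26:27]
[28] read 'c'  n5⇒n1 (fail-walked)
[29] read 'd'  n1⇒n6  ** P4@[29:29]
[30] read 'b'  n6⇒n7
[31] read 'c'  n7⇒n8
[32] read 'a'  n8⇒n9  ** P2@[28:32]
[33] read 'c'  n9⇒n1 (fail-walked)
[34] read 'd'  n1⇒n6  ** P4@[34:34]
[35] read 'b'  n6⇒n7
[36] read 'c'  n7⇒n8
[37] read 'a'  n8⇒n9  ** P2@[33:37]
[38] read 'c'  n9⇒n1 (fail-walked)

Result: [[0,4],[3,4],[5,1],[8,4],[11,2],[12,3],[12,4],[14,1],[17,3],[17,4],[18,4],[21,4],[25,0],[27,1],[29,4],[32,2],[34,4],[37,2]]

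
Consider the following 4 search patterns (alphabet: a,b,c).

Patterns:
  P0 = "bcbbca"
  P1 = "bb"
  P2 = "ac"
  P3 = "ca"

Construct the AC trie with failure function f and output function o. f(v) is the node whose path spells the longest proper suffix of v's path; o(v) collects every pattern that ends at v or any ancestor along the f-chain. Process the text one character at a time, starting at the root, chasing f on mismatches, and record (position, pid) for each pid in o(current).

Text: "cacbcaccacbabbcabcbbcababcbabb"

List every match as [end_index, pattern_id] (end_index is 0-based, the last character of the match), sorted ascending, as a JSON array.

Build automaton:
Trie (insert patterns):
  0='ε' goto a→8 b→1 c→10
  1='b' goto b→7 c→2
  2='bc' goto b→3
  3='bcb' goto b→4
  4='bcbb' goto c→5
  5='bcbbc' goto a→6
  6='bcbbca' goto ·  ←P0
  7='bb' goto ·  ←P1
  8='a' goto c→9
  9='ac' goto ·  ←P2
  10='c' goto a→11
  11='ca' goto ·  ←P3

Failure links (BFS by depth):
  n1('b'): parent n0 fail=0; on 'b' 0 → fail=0;  out ∅∪∅=∅
  n8('a'): parent n0 fail=0; on 'a' 0 → fail=0;  out ∅∪∅=∅
  n10('c'): parent n0 fail=0; on 'c' 0 → fail=0;  out ∅∪∅=∅
  n2('bc'): parent n1 fail=0; on 'c' 0 → fail=10;  out ∅∪∅=∅
  n7('bb'): parent n1 fail=0; on 'b' 0 → fail=1;  out {1}∪∅={1}
  n9('ac'): parent n8 fail=0; on 'c' 0 → fail=10;  out {2}∪∅={2}
  n11('ca'): parent n10 fail=0; on 'a' 0 → fail=8;  out {3}∪∅={3}
  n3('bcb'): parent n2 fail=10; on 'b' 10→0 → fail=1;  out ∅∪∅=∅
  n4('bcbb'): parent n3 fail=1; on 'b' 1 → fail=7;  out ∅∪{1}={1}
  n5('bcbbc'): parent n4 fail=7; on 'c' 7→1 → fail=2;  out ∅∪∅=∅
  n6('bcbbca'): parent n5 fail=2; on 'a' 2→10 → fail=11;  out {0}∪{3}={0,3}

Text stream:
i=0 'c': node 0→10
i=1 'a': node 10→11  → match P3@[0:1]
i=2 'c': node 11→9 (via fail)  → match P2@[1:2]
i=3 'b': node 9→1 (via fail)
i=4 'c': node 1→2
i=5 'a': node 2→11 (via fail)  → match P3@[4:5]
i=6 'c': node 11→9 (via fail)  → match P2@[5:6]
i=7 'c': node 9→10 (via fail)
i=8 'a': node 10→11  → match P3@[7:8]
i=9 'c': node 11→9 (via fail)  → match P2@[8:9]
i=10 'b': node 9→1 (via fail)
i=11 'a': node 1→8 (via fail)
i=12 'b': node 8→1 (via fail)
i=13 'b': node 1→7  → match P1@[12:13]
i=14 'c': node 7→2 (via fail)
i=15 'a': node 2→11 (via fail)  → match P3@[14:15]
i=16 'b': node 11→1 (via fail)
i=17 'c': node 1→2
i=18 'b': node 2→3
i=19 'b': node 3→4  → match P1@[18:19]
i=20 'c': node 4→5
i=21 'a': node 5→6  → match P0@[16:21],P3@[20:21]
i=22 'b': node 6→1 (via fail)
i=23 'a': node 1→8 (via fail)
i=24 'b': node 8→1 (via fail)
i=25 'c': node 1→2
i=26 'b': node 2→3
i=27 'a': node 3→8 (via fail)
i=28 'b': node 8→1 (via fail)
i=29 'b': node 1→7  → match P1@[28:29]

Matches: [[1,3],[2,2],[5,3],[6,2],[8,3],[9,2],[13,1],[15,3],[19,1],[21,0],[21,3],[29,1]]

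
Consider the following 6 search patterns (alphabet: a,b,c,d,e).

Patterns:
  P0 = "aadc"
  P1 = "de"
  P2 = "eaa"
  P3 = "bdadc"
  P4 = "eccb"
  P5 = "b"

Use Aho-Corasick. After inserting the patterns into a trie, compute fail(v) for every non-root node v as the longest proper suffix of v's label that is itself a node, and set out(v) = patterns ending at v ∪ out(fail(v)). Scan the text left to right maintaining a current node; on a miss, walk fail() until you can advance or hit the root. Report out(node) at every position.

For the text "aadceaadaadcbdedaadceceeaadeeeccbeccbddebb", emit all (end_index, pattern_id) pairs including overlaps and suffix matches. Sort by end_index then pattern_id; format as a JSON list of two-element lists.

Construct AC machine:
Trie nodes:
  n0 'ε': a→1 b→10 d→5 e→7
  n1 'a': a→2
  n2 'aa': d→3
  n3 'aad': c→4
  n4 'aadc': ·  [P0 ends]
  n5 'd': e→6
  n6 'de': ·  [P1 ends]
  n7 'e': a→8 c→15
  n8 'ea': a→9
  n9 'eaa': ·  [P2 ends]
  n10 'b': d→11  [P5 ends]
  n11 'bd': a→12
  n12 'bda': d→13
  n13 'bdad': c→14
  n14 'bdadc': ·  [P3 ends]
  n15 'ec': c→16
  n16 'ecc': b→17
  n17 'eccb': ·  [P4 ends]

BFS fail/out derivation:
  fail(1) 'a': from fail(0)=0 chase 'a': 0 ⇒ 0;  out=∅∪out(0)=∅
  fail(5) 'd': from fail(0)=0 chase 'd': 0 ⇒ 0;  out=∅∪out(0)=∅
  fail(7) 'e': from fail(0)=0 chase 'e': 0 ⇒ 0;  out=∅∪out(0)=∅
  fail(10) 'b': from fail(0)=0 chase 'b': 0 ⇒ 0;  out={5}∪out(0)={5}
  fail(2) 'aa': from fail(1)=0 chase 'a': 0 ⇒ 1;  out=∅∪out(1)=∅
  fail(6) 'de': from fail(5)=0 chase 'e': 0 ⇒ 7;  out={1}∪out(7)={1}
  fail(8) 'ea': from fail(7)=0 chase 'a': 0 ⇒ 1;  out=∅∪out(1)=∅
  fail(11) 'bd': from fail(10)=0 chase 'd': 0 ⇒ 5;  out=∅∪out(5)=∅
  fail(15) 'ec': from fail(7)=0 chase 'c': 0 ⇒ 0;  out=∅∪out(0)=∅
  fail(3) 'aad': from fail(2)=1 chase 'd': 1→0 ⇒ 5;  out=∅∪out(5)=∅
  fail(9) 'eaa': from fail(8)=1 chase 'a': 1 ⇒ 2;  out={2}∪out(2)={2}
  fail(12) 'bda': from fail(11)=5 chase 'a': 5→0 ⇒ 1;  out=∅∪out(1)=∅
  fail(16) 'ecc': from fail(15)=0 chase 'c': 0 ⇒ 0;  out=∅∪out(0)=∅
  fail(4) 'aadc': from fail(3)=5 chase 'c': 5→0 ⇒ 0;  out={0}∪out(0)={0}
  fail(13) 'bdad': from fail(12)=1 chase 'd': 1→0 ⇒ 5;  out=∅∪out(5)=∅
  fail(17) 'eccb': from fail(16)=0 chase 'b': 0 ⇒ 10;  out={4}∪out(10)={4,5}
  fail(14) 'bdadc': from fail(13)=5 chase 'c': 5→0 ⇒ 0;  out={3}∪out(0)={3}

Scan:
pos 0 'a': at 1
pos 1 'a': at 2
pos 2 'd': at 3
pos 3 'c': at 4  → match P0@[0:3]
pos 4 'e': at 7 (via fail)
pos 5 'a': at 8
pos 6 'a': at 9  → match P2@[4:6]
pos 7 'd': at 3 (via fail)
pos 8 'a': at 1 (via fail)
pos 9 'a': at 2
pos 10 'd': at 3
pos 11 'c': at 4  → match P0@[8:11]
pos 12 'b': at 10 (via fail)  → match P5@[12:12]
pos 13 'd': at 11
pos 14 'e': at 6 (via fail)  → match P1@[13:14]
pos 15 'd': at 5 (via fail)
pos 16 'a': at 1 (via fail)
pos 17 'a': at 2
pos 18 'd': at 3
pos 19 'c': at 4  → match P0@[16:19]
pos 20 'e': at 7 (via fail)
pos 21 'c': at 15
pos 22 'e': at 7 (via fail)
pos 23 'e': at 7 (via fail)
pos 24 'a': at 8
pos 25 'a': at 9  → match P2@[23:25]
pos 26 'd': at 3 (via fail)
pos 27 'e': at 6 (via fail)  → match P1@[26:27]
pos 28 'e': at 7 (via fail)
pos 29 'e': at 7 (via fail)
pos 30 'c': at 15
pos 31 'c': at 16
pos 32 'b': at 17  → match P4@[29:32],P5@[32:32]
pos 33 'e': at 7 (via fail)
pos 34 'c': at 15
pos 35 'c': at 16
pos 36 'b': at 17  → match P4@[33:36],P5@[36:36]
pos 37 'd': at 11 (via fail)
pos 38 'd': at 5 (via fail)
pos 39 'e': at 6  → match P1@[38:39]
pos 40 'b': at 10 (via fail)  → match P5@[40:40]
pos 41 'b': at 10 (via fail)  → match P5@[41:41]

All matches (sorted): [[3,0],[6,2],[11,0],[12,5],[14,1],[19,0],[25,2],[27,1],[32,4],[32,5],[36,4],[36,5],[39,1],[40,5],[41,5]]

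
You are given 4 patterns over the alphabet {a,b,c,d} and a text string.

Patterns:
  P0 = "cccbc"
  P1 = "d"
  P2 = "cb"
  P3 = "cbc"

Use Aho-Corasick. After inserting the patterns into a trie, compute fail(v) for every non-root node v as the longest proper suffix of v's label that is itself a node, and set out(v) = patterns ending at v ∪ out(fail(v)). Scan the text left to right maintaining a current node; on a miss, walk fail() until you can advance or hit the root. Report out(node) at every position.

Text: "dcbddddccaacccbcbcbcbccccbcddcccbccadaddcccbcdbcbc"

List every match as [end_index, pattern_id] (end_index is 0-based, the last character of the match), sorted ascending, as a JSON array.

Build:
Trie nodes:
  0='ε' goto c→1 d→6
  1='c' goto b→7 c→2
  2='cc' goto c→3
  3='ccc' goto b→4
  4='cccb' goto c→5
  5='cccbc' goto ·  [P0 ends]
  6='d' goto ·  [P1 ends]
  7='cb' goto c→8  [P2 ends]
  8='cbc' goto ·  [P3 ends]

BFS fail/out derivation:
  n1('c'): parent n0 fail=0; on 'c' 0 → fail=0;  out ∅∪∅=∅
  n6('d'): parent n0 fail=0; on 'd' 0 → fail=0;  out {1}∪∅={1}
  n2('cc'): parent n1 fail=0; on 'c' 0 → fail=1;  out ∅∪∅=∅
  n7('cb'): parent n1 fail=0; on 'b' 0 → fail=0;  out {2}∪∅={2}
  n3('ccc'): parent n2 fail=1; on 'c' 1 → fail=2;  out ∅∪∅=∅
  n8('cbc'): parent n7 fail=0; on 'c' 0 → fail=1;  out {3}∪∅={3}
  n4('cccb'): parent n3 fail=2; on 'b' 2→1 → fail=7;  out ∅∪{2}={2}
  n5('cccbc'): parent n4 fail=7; on 'c' 7 → fail=8;  out {0}∪{3}={0,3}

Run:
i=0 'd': node 0→6  ** P1@[0:0]
i=1 'c': node 6→1 (via fail)
i=2 'b': node 1→7  ** P2@[1:2]
i=3 'd': node 7→6 (via fail)  ** P1@[3:3]
i=4 'd': node 6→6 (via fail)  ** P1@[4:4]
i=5 'd': node 6→6 (via fail)  ** P1@[5:5]
i=6 'd': node 6→6 (via fail)  ** P1@[6:6]
i=7 'c': node 6→1 (via fail)
i=8 'c': node 1→2
i=9 'a': node 2→0 (via fail)
i=10 'a': node 0→0
i=11 'c': node 0→1
i=12 'c': node 1→2
i=13 'c': node 2→3
i=14 'b': node 3→4  ** P2@[13:14]
i=15 'c': node 4→5  ** P0@[11:15],P3@[13:15]
i=16 'b': node 5→7 (via fail)  ** P2@[15:16]
i=17 'c': node 7→8  ** P3@[15:17]
i=18 'b': node 8→7 (via fail)  ** P2@[17:18]
i=19 'c': node 7→8  ** P3@[17:19]
i=20 'b': node 8→7 (via fail)  ** P2@[19:20]
i=21 'c': node 7→8  ** P3@[19:21]
i=22 'c': node 8→2 (via fail)
i=23 'c': node 2→3
i=24 'c': node 3→3 (via fail)
i=25 'b': node 3→4  ** P2@[24:25]
i=26 'c': node 4→5  ** P0@[22:26],P3@[24:26]
i=27 'd': node 5→6 (via fail)  ** P1@[27:27]
i=28 'd': node 6→6 (via fail)  ** P1@[28:28]
i=29 'c': node 6→1 (via fail)
i=30 'c': node 1→2
i=31 'c': node 2→3
i=32 'b': node 3→4  ** P2@[31:32]
i=33 'c': node 4→5  ** P0@[29:33],P3@[31:33]
i=34 'c': node 5→2 (via fail)
i=35 'a': node 2→0 (via fail)
i=36 'd': node 0→6  ** P1@[36:36]
i=37 'a': node 6→0 (via fail)
i=38 'd': node 0→6  ** P1@[38:38]
i=39 'd': node 6→6 (via fail)  ** P1@[39:39]
i=40 'c': node 6→1 (via fail)
i=41 'c': node 1→2
i=42 'c': node 2→3
i=43 'b': node 3→4  ** P2@[42:43]
i=44 'c': node 4→5  ** P0@[40:44],P3@[42:44]
i=45 'd': node 5→6 (via fail)  ** P1@[45:45]
i=46 'b': node 6→0 (via fail)
i=47 'c': node 0→1
i=48 'b': node 1→7  ** P2@[47:48]
i=49 'c': node 7→8  ** P3@[47:49]

Matches: [[0,1],[2,2],[3,1],[4,1],[5,1],[6,1],[14,2],[15,0],[15,3],[16,2],[17,3],[18,2],[19,3],[20,2],[21,3],[25,2],[26,0],[26,3],[27,1],[28,1],[32,2],[33,0],[33,3],[36,1],[38,1],[39,1],[43,2],[44,0],[44,3],[45,1],[48,2],[49,3]]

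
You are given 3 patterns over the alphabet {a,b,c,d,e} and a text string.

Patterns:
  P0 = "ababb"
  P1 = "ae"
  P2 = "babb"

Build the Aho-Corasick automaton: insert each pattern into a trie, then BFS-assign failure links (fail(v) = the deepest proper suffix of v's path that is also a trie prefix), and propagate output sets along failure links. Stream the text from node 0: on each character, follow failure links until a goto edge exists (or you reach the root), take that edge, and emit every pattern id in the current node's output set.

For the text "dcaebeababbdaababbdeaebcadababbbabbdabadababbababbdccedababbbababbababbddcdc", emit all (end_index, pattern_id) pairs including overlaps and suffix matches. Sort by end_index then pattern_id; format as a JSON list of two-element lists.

Construct AC machine:
Trie (insert patterns):
  n0 'ε': a→1 b→7
  n1 'a': b→2 e→6
  n2 'ab': a→3
  n3 'aba': b→4
  n4 'abab': b→5
  n5 'ababb': ·  ←P0
  n6 'ae': ·  ←P1
  n7 'b': a→8
  n8 'ba': b→9
  n9 'bab': b→10
  n10 'babb': ·  ←P2

BFS fail/out derivation:
  n1('a'): parent n0 fail=0; on 'a' 0 → fail=0;  out ∅∪∅=∅
  n7('b'): parent n0 fail=0; on 'b' 0 → fail=0;  out ∅∪∅=∅
  n2('ab'): parent n1 fail=0; on 'b' 0 → fail=7;  out ∅∪∅=∅
  n6('ae'): parent n1 fail=0; on 'e' 0 → fail=0;  out {1}∪∅={1}
  n8('ba'): parent n7 fail=0; on 'a' 0 → fail=1;  out ∅∪∅=∅
  n3('aba'): parent n2 fail=7; on 'a' 7 → fail=8;  out ∅∪∅=∅
  n9('bab'): parent n8 fail=1; on 'b' 1 → fail=2;  out ∅∪∅=∅
  n4('abab'): parent n3 fail=8; on 'b' 8 → fail=9;  out ∅∪∅=∅
  n10('babb'): parent n9 fail=2; on 'b' 2→7→0 → fail=7;  out {2}∪∅={2}
  n5('ababb'): parent n4 fail=9; on 'b' 9 → fail=10;  out {0}∪{2}={0,2}

Run:
i=0 'd': node 0→0
i=1 'c': node 0→0
i=2 'a': node 0→1
i=3 'e': node 1→6  → match P1@[2:3]
i=4 'b': node 6→7 (via fail)
i=5 'e': node 7→0 (via fail)
i=6 'a': node 0→1
i=7 'b': node 1→2
i=8 'a': node 2→3
i=9 'b': node 3→4
i=10 'b': node 4→5  → match P0@[6:10],P2@[7:10]
i=11 'd': node 5→0 (via fail)
i=12 'a': node 0→1
i=13 'a': node 1→1 (via fail)
i=14 'b': node 1→2
i=15 'a': node 2→3
i=16 'b': node 3→4
i=17 'b': node 4→5  → match P0@[13:17],P2@[14:17]
i=18 'd': node 5→0 (via fail)
i=19 'e': node 0→0
i=20 'a': node 0→1
i=21 'e': node 1→6  → match P1@[20:21]
i=22 'b': node 6→7 (via fail)
i=23 'c': node 7→0 (via fail)
i=24 'a': node 0→1
i=25 'd': node 1→0 (via fail)
i=26 'a': node 0→1
i=27 'b': node 1→2
i=28 'a': node 2→3
i=29 'b': node 3→4
i=30 'b': node 4→5  → match P0@[26:30],P2@[27:30]
i=31 'b': node 5→7 (via fail)
i=32 'a': node 7→8
i=33 'b': node 8→9
i=34 'b': node 9→10  → match P2@[31:34]
i=35 'd': node 10→0 (via fail)
i=36 'a': node 0→1
i=37 'b': node 1→2
i=38 'a': node 2→3
i=39 'd': node 3→0 (via fail)
i=40 'a': node 0→1
i=41 'b': node 1→2
i=42 'a': node 2→3
i=43 'b': node 3→4
i=44 'b': node 4→5  → match P0@[40:44],P2@[41:44]
i=45 'a': node 5→8 (via fail)
i=46 'b': node 8→9
i=47 'a': node 9→3 (via fail)
i=48 'b': node 3→4
i=49 'b': node 4→5  → match P0@[45:49],P2@[46:49]
i=50 'd': node 5→0 (via fail)
i=51 'c': node 0→0
i=52 'c': node 0→0
i=53 'e': node 0→0
i=54 'd': node 0→0
i=55 'a': node 0→1
i=56 'b': node 1→2
i=57 'a': node 2→3
i=58 'b': node 3→4
i=59 'b': node 4→5  → match P0@[55:59],P2@[56:59]
i=60 'b': node 5→7 (via fail)
i=61 'a': node 7→8
i=62 'b': node 8→9
i=63 'a': node 9→3 (via fail)
i=64 'b': node 3→4
i=65 'b': node 4→5  → match P0@[61:65],P2@[62:65]
i=66 'a': node 5→8 (via fail)
i=67 'b': node 8→9
i=68 'a': node 9→3 (via fail)
i=69 'b': node 3→4
i=70 'b': node 4→5  → match P0@[66:70],P2@[67:70]
i=71 'd': node 5→0 (via fail)
i=72 'd': node 0→0
i=73 'c': node 0→0
i=74 'd': node 0→0
i=75 'c': node 0→0

Matches: [[3,1],[10,0],[10,2],[17,0],[17,2],[21,1],[30,0],[30,2],[34,2],[44,0],[44,2],[49,0],[49,2],[59,0],[59,2],[65,0],[65,2],[70,0],[70,2]]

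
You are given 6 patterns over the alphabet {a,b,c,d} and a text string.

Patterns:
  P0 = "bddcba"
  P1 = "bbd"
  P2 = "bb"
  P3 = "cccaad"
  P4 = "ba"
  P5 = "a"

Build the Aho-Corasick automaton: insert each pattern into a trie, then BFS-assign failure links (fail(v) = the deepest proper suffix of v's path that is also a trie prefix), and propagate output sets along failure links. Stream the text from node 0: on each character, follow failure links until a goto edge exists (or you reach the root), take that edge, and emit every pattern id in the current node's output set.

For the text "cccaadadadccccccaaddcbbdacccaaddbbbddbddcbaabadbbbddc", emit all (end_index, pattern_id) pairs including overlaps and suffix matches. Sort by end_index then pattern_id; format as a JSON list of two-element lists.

Construct AC machine:
Trie (insert patterns):
  n0 'ε': a→16 b→1 c→9
  n1 'b': a→15 b→7 d→2
  n2 'bd': d→3
  n3 'bdd': c→4
  n4 'bddc': b→5
  n5 'bddcb': a→6
  n6 'bddcba': ·  [P0 ends]
  n7 'bb': d→8  [P2 ends]
  n8 'bbd': ·  [P1 ends]
  n9 'c': c→10
  n10 'cc': c→11
  n11 'ccc': a→12
  n12 'ccca': a→13
  n13 'cccaa': d→14
  n14 'cccaad': ·  [P3 ends]
  n15 'ba': ·  [P4 ends]
  n16 'a': ·  [P5 ends]

BFS fail/out derivation:
  fail(1) 'b': from fail(0)=0 chase 'b': 0 ⇒ 0;  out=∅∪out(0)=∅
  fail(9) 'c': from fail(0)=0 chase 'c': 0 ⇒ 0;  out=∅∪out(0)=∅
  fail(16) 'a': from fail(0)=0 chase 'a': 0 ⇒ 0;  out={5}∪out(0)={5}
  fail(2) 'bd': from fail(1)=0 chase 'd': 0 ⇒ 0;  out=∅∪out(0)=∅
  fail(7) 'bb': from fail(1)=0 chase 'b': 0 ⇒ 1;  out={2}∪out(1)={2}
  fail(10) 'cc': from fail(9)=0 chase 'c': 0 ⇒ 9;  out=∅∪out(9)=∅
  fail(15) 'ba': from fail(1)=0 chase 'a': 0 ⇒ 16;  out={4}∪out(16)={4,5}
  fail(3) 'bdd': from fail(2)=0 chase 'd': 0 ⇒ 0;  out=∅∪out(0)=∅
  fail(8) 'bbd': from fail(7)=1 chase 'd': 1 ⇒ 2;  out={1}∪out(2)={1}
  fail(11) 'ccc': from fail(10)=9 chase 'c': 9 ⇒ 10;  out=∅∪out(10)=∅
  fail(4) 'bddc': from fail(3)=0 chase 'c': 0 ⇒ 9;  out=∅∪out(9)=∅
  fail(12) 'ccca': from fail(11)=10 chase 'a': 10→9→0 ⇒ 16;  out=∅∪out(16)={5}
  fail(5) 'bddcb': from fail(4)=9 chase 'b': 9→0 ⇒ 1;  out=∅∪out(1)=∅
  fail(13) 'cccaa': from fail(12)=16 chase 'a': 16→0 ⇒ 16;  out=∅∪out(16)={5}
  fail(6) 'bddcba': from fail(5)=1 chase 'a': 1 ⇒ 15;  out={0}∪out(15)={0,4,5}
  fail(14) 'cccaad': from fail(13)=16 chase 'd': 16→0 ⇒ 0;  out={3}∪out(0)={3}

Scan:
pos 0 'c': at 9
pos 1 'c': at 10
pos 2 'c': at 11
pos 3 'a': at 12  → match P5@[3:3]
pos 4 'a': at 13  → match P5@[4:4]
pos 5 'd': at 14  → match P3@[0:5]
pos 6 'a': at 16 ·f  → match P5@[6:6]
pos 7 'd': at 0 ·f
pos 8 'a': at 16  → match P5@[8:8]
pos 9 'd': at 0 ·f
pos 10 'c': at 9
pos 11 'c': at 10
pos 12 'c': at 11
pos 13 'c': at 11 ·f
pos 14 'c': at 11 ·f
pos 15 'c': at 11 ·f
pos 16 'a': at 12  → match P5@[16:16]
pos 17 'a': at 13  → match P5@[17:17]
pos 18 'd': at 14  → match P3@[13:18]
pos 19 'd': at 0 ·f
pos 20 'c': at 9
pos 21 'b': at 1 ·f
pos 22 'b': at 7  → match P2@[21:22]
pos 23 'd': at 8  → match P1@[21:23]
pos 24 'a': at 16 ·f  → match P5@[24:24]
pos 25 'c': at 9 ·f
pos 26 'c': at 10
pos 27 'c': at 11
pos 28 'a': at 12  → match P5@[28:28]
pos 29 'a': at 13  → match P5@[29:29]
pos 30 'd': at 14  → match P3@[25:30]
pos 31 'd': at 0 ·f
pos 32 'b': at 1
pos 33 'b': at 7  → match P2@[32:33]
pos 34 'b': at 7 ·f  → match P2@[33:34]
pos 35 'd': at 8  → match P1@[33:35]
pos 36 'd': at 3 ·f
pos 37 'b': at 1 ·f
pos 38 'd': at 2
pos 39 'd': at 3
pos 40 'c': at 4
pos 41 'b': at 5
pos 42 'a': at 6  → match P0@[37:42],P4@[41:42],P5@[42:42]
pos 43 'a': at 16 ·f  → match P5@[43:43]
pos 44 'b': at 1 ·f
pos 45 'a': at 15  → match P4@[44:45],P5@[45:45]
pos 46 'd': at 0 ·f
pos 47 'b': at 1
pos 48 'b': at 7  → match P2@[47:48]
pos 49 'b': at 7 ·f  → match P2@[48:49]
pos 50 'd': at 8  → match P1@[48:50]
pos 51 'd': at 3 ·f
pos 52 'c': at 4

Result: [[3,5],[4,5],[5,3],[6,5],[8,5],[16,5],[17,5],[18,3],[22,2],[23,1],[24,5],[28,5],[29,5],[30,3],[33,2],[34,2],[35,1],[42,0],[42,4],[42,5],[43,5],[45,4],[45,5],[48,2],[49,2],[50,1]]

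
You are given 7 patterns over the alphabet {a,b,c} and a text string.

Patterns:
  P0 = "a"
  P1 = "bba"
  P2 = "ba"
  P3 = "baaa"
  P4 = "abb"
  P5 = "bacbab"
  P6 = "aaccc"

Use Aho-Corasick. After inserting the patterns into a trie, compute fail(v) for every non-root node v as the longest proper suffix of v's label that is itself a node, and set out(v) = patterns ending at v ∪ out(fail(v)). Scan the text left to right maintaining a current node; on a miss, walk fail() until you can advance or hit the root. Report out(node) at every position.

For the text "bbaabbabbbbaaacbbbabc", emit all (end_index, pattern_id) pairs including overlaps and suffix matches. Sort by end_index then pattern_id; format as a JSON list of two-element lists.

Construct AC machine:
Trie nodes:
  0='ε' goto a→1 b→2
  1='a' goto a→14 b→8  ←P0
  2='b' goto a→5 b→3
  3='bb' goto a→4
  4='bba' goto ·  ←P1
  5='ba' goto a→6 c→10  ←P2
  6='baa' goto a→7
  7='baaa' goto ·  ←P3
  8='ab' goto b→9
  9='abb' goto ·  ←P4
  10='bac' goto b→11
  11='bacb' goto a→12
  12='bacba' goto b→13
  13='bacbab' goto ·  ←P5
  14='aa' goto c→15
  15='aac' goto c→16
  16='aacc' goto c→17
  17='aaccc' goto ·  ←P6

Failure links (BFS by depth):
  n1('a'): parent n0 fail=0; on 'a' 0 → fail=0;  out {0}∪∅={0}
  n2('b'): parent n0 fail=0; on 'b' 0 → fail=0;  out ∅∪∅=∅
  n3('bb'): parent n2 fail=0; on 'b' 0 → fail=2;  out ∅∪∅=∅
  n5('ba'): parent n2 fail=0; on 'a' 0 → fail=1;  out {2}∪{0}={0,2}
  n8('ab'): parent n1 fail=0; on 'b' 0 → fail=2;  out ∅∪∅=∅
  n14('aa'): parent n1 fail=0; on 'a' 0 → fail=1;  out ∅∪{0}={0}
  n4('bba'): parent n3 fail=2; on 'a' 2 → fail=5;  out {1}∪{0,2}={0,1,2}
  n6('baa'): parent n5 fail=1; on 'a' 1 → fail=14;  out ∅∪{0}={0}
  n9('abb'): parent n8 fail=2; on 'b' 2 → fail=3;  out {4}∪∅={4}
  n10('bac'): parent n5 fail=1; on 'c' 1→0 → fail=0;  out ∅∪∅=∅
  n15('aac'): parent n14 fail=1; on 'c' 1→0 → fail=0;  out ∅∪∅=∅
  n7('baaa'): parent n6 fail=14; on 'a' 14→1 → fail=14;  out {3}∪{0}={0,3}
  n11('bacb'): parent n10 fail=0; on 'b' 0 → fail=2;  out ∅∪∅=∅
  n16('aacc'): parent n15 fail=0; on 'c' 0 → fail=0;  out ∅∪∅=∅
  n12('bacba'): parent n11 fail=2; on 'a' 2 → fail=5;  out ∅∪{0,2}={0,2}
  n17('aaccc'): parent n16 fail=0; on 'c' 0 → fail=0;  out {6}∪∅={6}
  n13('bacbab'): parent n12 fail=5; on 'b' 5→1 → fail=8;  out {5}∪∅={5}

Run:
i=0 'b': node 0→2
i=1 'b': node 2→3
i=2 'a': node 3→4  ** P0@[2:2],P1@[0:2],P2@[1:2]
i=3 'a': node 4→6 (fail-walked)  ** P0@[3:3]
i=4 'b': node 6→8 (fail-walked)
i=5 'b': node 8→9  ** P4@[3:5]
i=6 'a': node 9→4 (fail-walked)  ** P0@[6:6],P1@[4:6],P2@[5:6]
i=7 'b': node 4→8 (fail-walked)
i=8 'b': node 8→9  ** P4@[6:8]
i=9 'b': node 9→3 (fail-walked)
i=10 'b': node 3→3 (fail-walked)
i=11 'a': node 3→4  ** P0@[11:11],P1@[9:11],P2@[10:11]
i=12 'a': node 4→6 (fail-walked)  ** P0@[12:12]
i=13 'a': node 6→7  ** P0@[13:13],P3@[10:13]
i=14 'c': node 7→15 (fail-walked)
i=15 'b': node 15→2 (fail-walked)
i=16 'b': node 2→3
i=17 'b': node 3→3 (fail-walked)
i=18 'a': node 3→4  ** P0@[18:18],P1@[16:18],P2@[17:18]
i=19 'b': node 4→8 (fail-walked)
i=20 'c': node 8→0 (fail-walked)

Matches: [[2,0],[2,1],[2,2],[3,0],[5,4],[6,0],[6,1],[6,2],[8,4],[11,0],[11,1],[11,2],[12,0],[13,0],[13,3],[18,0],[18,1],[18,2]]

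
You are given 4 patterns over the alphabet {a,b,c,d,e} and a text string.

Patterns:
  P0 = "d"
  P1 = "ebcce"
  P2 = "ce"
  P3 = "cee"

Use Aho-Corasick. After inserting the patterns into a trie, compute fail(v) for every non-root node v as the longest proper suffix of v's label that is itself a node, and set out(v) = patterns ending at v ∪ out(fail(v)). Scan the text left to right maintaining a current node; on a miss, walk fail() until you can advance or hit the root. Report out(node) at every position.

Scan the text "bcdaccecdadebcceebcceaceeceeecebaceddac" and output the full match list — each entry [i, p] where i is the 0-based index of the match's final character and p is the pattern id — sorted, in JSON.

Construct AC machine:
Trie nodes:
  n0 'ε': c→7 d→1 e→2
  n1 'd': ·  [P0 ends]
  n2 'e': b→3
  n3 'eb': c→4
  n4 'ebc': c→5
  n5 'ebcc': e→6
  n6 'ebcce': ·  [P1 ends]
  n7 'c': e→8
  n8 'ce': e→9  [P2 ends]
  n9 'cee': ·  [P3 ends]

BFS fail/out derivation:
  fail(1) 'd': from fail(0)=0 chase 'd': 0 ⇒ 0;  out={0}∪out(0)={0}
  fail(2) 'e': from fail(0)=0 chase 'e': 0 ⇒ 0;  out=∅∪out(0)=∅
  fail(7) 'c': from fail(0)=0 chase 'c': 0 ⇒ 0;  out=∅∪out(0)=∅
  fail(3) 'eb': from fail(2)=0 chase 'b': 0 ⇒ 0;  out=∅∪out(0)=∅
  fail(8) 'ce': from fail(7)=0 chase 'e': 0 ⇒ 2;  out={2}∪out(2)={2}
  fail(4) 'ebc': from fail(3)=0 chase 'c': 0 ⇒ 7;  out=∅∪out(7)=∅
  fail(9) 'cee': from fail(8)=2 chase 'e': 2→0 ⇒ 2;  out={3}∪out(2)={3}
  fail(5) 'ebcc': from fail(4)=7 chase 'c': 7→0 ⇒ 7;  out=∅∪out(7)=∅
  fail(6) 'ebcce': from fail(5)=7 chase 'e': 7 ⇒ 8;  out={1}∪out(8)={1,2}

Scan:
[0] read 'b'  n0⇒n0
[1] read 'c'  n0⇒n7
[2] read 'd'  n7⇒n1 (via fail)  ** P0@[2:2]
[3] read 'a'  n1⇒n0 (via fail)
[4] read 'c'  n0⇒n7
[5] read 'c'  n7⇒n7 (via fail)
[6] read 'e'  n7⇒n8  ** P2@[5:6]
[7] read 'c'  n8⇒n7 (via fail)
[8] read 'd'  n7⇒n1 (via fail)  ** P0@[8:8]
[9] read 'a'  n1⇒n0 (via fail)
[10] read 'd'  n0⇒n1  ** P0@[10:10]
[11] read 'e'  n1⇒n2 (via fail)
[12] read 'b'  n2⇒n3
[13] read 'c'  n3⇒n4
[14] read 'c'  n4⇒n5
[15] read 'e'  n5⇒n6  ** P1@[11:15],P2@[14:15]
[16] read 'e'  n6⇒n9 (via fail)  ** P3@[14:16]
[17] read 'b'  n9⇒n3 (via fail)
[18] read 'c'  n3⇒n4
[19] read 'c'  n4⇒n5
[20] read 'e'  n5⇒n6  ** P1@[16:20],P2@[19:20]
[21] read 'a'  n6⇒n0 (via fail)
[22] read 'c'  n0⇒n7
[23] read 'e'  n7⇒n8  ** P2@[22:23]
[24] read 'e'  n8⇒n9  ** P3@[22:24]
[25] read 'c'  n9⇒n7 (via fail)
[26] read 'e'  n7⇒n8  ** P2@[25:26]
[27] read 'e'  n8⇒n9  ** P3@[25:27]
[28] read 'e'  n9⇒n2 (via fail)
[29] read 'c'  n2⇒n7 (via fail)
[30] read 'e'  n7⇒n8  ** P2@[29:30]
[31] read 'b'  n8⇒n3 (via fail)
[32] read 'a'  n3⇒n0 (via fail)
[33] read 'c'  n0⇒n7
[34] read 'e'  n7⇒n8  ** P2@[33:34]
[35] read 'd'  n8⇒n1 (via fail)  ** P0@[35:35]
[36] read 'd'  n1⇒n1 (via fail)  ** P0@[36:36]
[37] read 'a'  n1⇒n0 (via fail)
[38] read 'c'  n0⇒n7

Matches: [[2,0],[6,2],[8,0],[10,0],[15,1],[15,2],[16,3],[20,1],[20,2],[23,2],[24,3],[26,2],[27,3],[30,2],[34,2],[35,0],[36,0]]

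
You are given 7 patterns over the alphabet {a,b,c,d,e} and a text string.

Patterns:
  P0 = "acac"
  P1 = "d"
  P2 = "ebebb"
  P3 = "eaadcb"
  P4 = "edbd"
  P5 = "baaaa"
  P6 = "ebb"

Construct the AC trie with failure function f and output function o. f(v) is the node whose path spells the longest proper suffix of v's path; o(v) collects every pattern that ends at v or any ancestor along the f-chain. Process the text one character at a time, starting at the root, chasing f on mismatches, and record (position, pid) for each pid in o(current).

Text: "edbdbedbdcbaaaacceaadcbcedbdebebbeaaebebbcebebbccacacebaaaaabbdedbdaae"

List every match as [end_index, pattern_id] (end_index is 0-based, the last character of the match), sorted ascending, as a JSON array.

Build automaton:
Trie nodes:
  n0 'ε': a→1 b→19 d→5 e→6
  n1 'a': c→2
  n2 'ac': a→3
  n3 'aca': c→4
  n4 'acac': ·  [P0 ends]
  n5 'd': ·  [P1 ends]
  n6 'e': a→11 b→7 d→16
  n7 'eb': b→24 e→8
  n8 'ebe': b→9
  n9 'ebeb': b→10
  n10 'ebebb': ·  [P2 ends]
  n11 'ea': a→12
  n12 'eaa': d→13
  n13 'eaad': c→14
  n14 'eaadc': b→15
  n15 'eaadcb': ·  [P3 ends]
  n16 'ed': b→17
  n17 'edb': d→18
  n18 'edbd': ·  [P4 ends]
  n19 'b': a→20
  n20 'ba': a→21
  n21 'baa': a→22
  n22 'baaa': a→23
  n23 'baaaa': ·  [P5 ends]
  n24 'ebb': ·  [P6 ends]

BFS fail/out derivation:
  fail(1) 'a': from fail(0)=0 chase 'a': 0 ⇒ 0;  out=∅∪out(0)=∅
  fail(5) 'd': from fail(0)=0 chase 'd': 0 ⇒ 0;  out={1}∪out(0)={1}
  fail(6) 'e': from fail(0)=0 chase 'e': 0 ⇒ 0;  out=∅∪out(0)=∅
  fail(19) 'b': from fail(0)=0 chase 'b': 0 ⇒ 0;  out=∅∪out(0)=∅
  fail(2) 'ac': from fail(1)=0 chase 'c': 0 ⇒ 0;  out=∅∪out(0)=∅
  fail(7) 'eb': from fail(6)=0 chase 'b': 0 ⇒ 19;  out=∅∪out(19)=∅
  fail(11) 'ea': from fail(6)=0 chase 'a': 0 ⇒ 1;  out=∅∪out(1)=∅
  fail(16) 'ed': from fail(6)=0 chase 'd': 0 ⇒ 5;  out=∅∪out(5)={1}
  fail(20) 'ba': from fail(19)=0 chase 'a': 0 ⇒ 1;  out=∅∪out(1)=∅
  fail(3) 'aca': from fail(2)=0 chase 'a': 0 ⇒ 1;  out=∅∪out(1)=∅
  fail(8) 'ebe': from fail(7)=19 chase 'e': 19→0 ⇒ 6;  out=∅∪out(6)=∅
  fail(12) 'eaa': from fail(11)=1 chase 'a': 1→0 ⇒ 1;  out=∅∪out(1)=∅
  fail(17) 'edb': from fail(16)=5 chase 'b': 5→0 ⇒ 19;  out=∅∪out(19)=∅
  fail(21) 'baa': from fail(20)=1 chase 'a': 1→0 ⇒ 1;  out=∅∪out(1)=∅
  fail(24) 'ebb': from fail(7)=19 chase 'b': 19→0 ⇒ 19;  out={6}∪out(19)={6}
  fail(4) 'acac': from fail(3)=1 chase 'c': 1 ⇒ 2;  out={0}∪out(2)={0}
  fail(9) 'ebeb': from fail(8)=6 chase 'b': 6 ⇒ 7;  out=∅∪out(7)=∅
  fail(13) 'eaad': from fail(12)=1 chase 'd': 1→0 ⇒ 5;  out=∅∪out(5)={1}
  fail(18) 'edbd': from fail(17)=19 chase 'd': 19→0 ⇒ 5;  out={4}∪out(5)={1,4}
  fail(22) 'baaa': from fail(21)=1 chase 'a': 1→0 ⇒ 1;  out=∅∪out(1)=∅
  fail(10) 'ebebb': from fail(9)=7 chase 'b': 7 ⇒ 24;  out={2}∪out(24)={2,6}
  fail(14) 'eaadc': from fail(13)=5 chase 'c': 5→0 ⇒ 0;  out=∅∪out(0)=∅
  fail(23) 'baaaa': from fail(22)=1 chase 'a': 1→0 ⇒ 1;  out={5}∪out(1)={5}
  fail(15) 'eaadcb': from fail(14)=0 chase 'b': 0 ⇒ 19;  out={3}∪out(19)={3}

Text stream:
[0] read 'e'  n0⇒n6
[1] read 'd'  n6⇒n16  emit P1@[1:1]
[2] read 'b'  n16⇒n17
[3] read 'd'  n17⇒n18  emit P1@[3:3],P4@[0:3]
[4] read 'b'  n18⇒n19 (fail-walked)
[5] read 'e'  n19⇒n6 (fail-walked)
[6] read 'd'  n6⇒n16  emit P1@[6:6]
[7] read 'b'  n16⇒n17
[8] read 'd'  n17⇒n18  emit P1@[8:8],P4@[5:8]
[9] read 'c'  n18⇒n0 (fail-walked)
[10] read 'b'  n0⇒n19
[11] read 'a'  n19⇒n20
[12] read 'a'  n20⇒n21
[13] read 'a'  n21⇒n22
[14] read 'a'  n22⇒n23  emit P5@[10:14]
[15] read 'c'  n23⇒n2 (fail-walked)
[16] read 'c'  n2⇒n0 (fail-walked)
[17] read 'e'  n0⇒n6
[18] read 'a'  n6⇒n11
[19] read 'a'  n11⇒n12
[20] read 'd'  n12⇒n13  emit P1@[20:20]
[21] read 'c'  n13⇒n14
[22] read 'b'  n14⇒n15  emit P3@[17:22]
[23] read 'c'  n15⇒n0 (fail-walked)
[24] read 'e'  n0⇒n6
[25] read 'd'  n6⇒n16  emit P1@[25:25]
[26] read 'b'  n16⇒n17
[27] read 'd'  n17⇒n18  emit P1@[27:27],P4@[24:27]
[28] read 'e'  n18⇒n6 (fail-walked)
[29] read 'b'  n6⇒n7
[30] read 'e'  n7⇒n8
[31] read 'b'  n8⇒n9
[32] read 'b'  n9⇒n10  emit P2@[28:32],P6@[30:32]
[33] read 'e'  n10⇒n6 (fail-walked)
[34] read 'a'  n6⇒n11
[35] read 'a'  n11⇒n12
[36] read 'e'  n12⇒n6 (fail-walked)
[37] read 'b'  n6⇒n7
[38] read 'e'  n7⇒n8
[39] read 'b'  n8⇒n9
[40] read 'b'  n9⇒n10  emit P2@[36:40],P6@[38:40]
[41] read 'c'  n10⇒n0 (fail-walked)
[42] read 'e'  n0⇒n6
[43] read 'b'  n6⇒n7
[44] read 'e'  n7⇒n8
[45] read 'b'  n8⇒n9
[46] read 'b'  n9⇒n10  emit P2@[42:46],P6@[44:46]
[47] read 'c'  n10⇒n0 (fail-walked)
[48] read 'c'  n0⇒n0
[49] read 'a'  n0⇒n1
[50] read 'c'  n1⇒n2
[51] read 'a'  n2⇒n3
[52] read 'c'  n3⇒n4  emit P0@[49:52]
[53] read 'e'  n4⇒n6 (fail-walked)
[54] read 'b'  n6⇒n7
[55] read 'a'  n7⇒n20 (fail-walked)
[56] read 'a'  n20⇒n21
[57] read 'a'  n21⇒n22
[58] read 'a'  n22⇒n23  emit P5@[54:58]
[59] read 'a'  n23⇒n1 (fail-walked)
[60] read 'b'  n1⇒n19 (fail-walked)
[61] read 'b'  n19⇒n19 (fail-walked)
[62] read 'd'  n19⇒n5 (fail-walked)  emit P1@[62:62]
[63] read 'e'  n5⇒n6 (fail-walked)
[64] read 'd'  n6⇒n16  emit P1@[64:64]
[65] read 'b'  n16⇒n17
[66] read 'd'  n17⇒n18  emit P1@[66:66],P4@[63:66]
[67] read 'a'  n18⇒n1 (fail-walked)
[68] read 'a'  n1⇒n1 (fail-walked)
[69] read 'e'  n1⇒n6 (fail-walked)

All matches (sorted): [[1,1],[3,1],[3,4],[6,1],[8,1],[8,4],[14,5],[20,1],[22,3],[25,1],[27,1],[27,4],[32,2],[32,6],[40,2],[40,6],[46,2],[46,6],[52,0],[58,5],[62,1],[64,1],[66,1],[66,4]]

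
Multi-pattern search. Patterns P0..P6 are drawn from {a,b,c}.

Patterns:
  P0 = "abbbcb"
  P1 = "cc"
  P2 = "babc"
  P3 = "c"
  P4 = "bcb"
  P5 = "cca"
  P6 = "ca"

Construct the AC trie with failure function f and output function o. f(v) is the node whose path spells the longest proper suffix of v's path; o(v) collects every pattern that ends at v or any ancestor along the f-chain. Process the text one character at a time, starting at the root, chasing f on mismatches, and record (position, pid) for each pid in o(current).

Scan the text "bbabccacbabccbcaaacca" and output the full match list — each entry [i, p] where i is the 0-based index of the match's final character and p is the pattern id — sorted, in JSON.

Build automaton:
Trie (insert patterns):
  0='ε' goto a→1 b→9 c→7
  1='a' goto b→2
  2='ab' goto b→3
  3='abb' goto b→4
  4='abbb' goto c→5
  5='abbbc' goto b→6
  6='abbbcb' goto ·  ←P0
  7='c' goto a→16 c→8  ←P3
  8='cc' goto a→15  ←P1
  9='b' goto a→10 c→13
  10='ba' goto b→11
  11='bab' goto c→12
  12='babc' goto ·  ←P2
  13='bc' goto b→14
  14='bcb' goto ·  ←P4
  15='cca' goto ·  ←P5
  16='ca' goto ·  ←P6

Failure links (BFS by depth):
  n1('a'): parent n0 fail=0; on 'a' 0 → fail=0;  out ∅∪∅=∅
  n7('c'): parent n0 fail=0; on 'c' 0 → fail=0;  out {3}∪∅={3}
  n9('b'): parent n0 fail=0; on 'b' 0 → fail=0;  out ∅∪∅=∅
  n2('ab'): parent n1 fail=0; on 'b' 0 → fail=9;  out ∅∪∅=∅
  n8('cc'): parent n7 fail=0; on 'c' 0 → fail=7;  out {1}∪{3}={1,3}
  n10('ba'): parent n9 fail=0; on 'a' 0 → fail=1;  out ∅∪∅=∅
  n13('bc'): parent n9 fail=0; on 'c' 0 → fail=7;  out ∅∪{3}={3}
  n16('ca'): parent n7 fail=0; on 'a' 0 → fail=1;  out {6}∪∅={6}
  n3('abb'): parent n2 fail=9; on 'b' 9→0 → fail=9;  out ∅∪∅=∅
  n11('bab'): parent n10 fail=1; on 'b' 1 → fail=2;  out ∅∪∅=∅
  n14('bcb'): parent n13 fail=7; on 'b' 7→0 → fail=9;  out {4}∪∅={4}
  n15('cca'): parent n8 fail=7; on 'a' 7 → fail=16;  out {5}∪{6}={5,6}
  n4('abbb'): parent n3 fail=9; on 'b' 9→0 → fail=9;  out ∅∪∅=∅
  n12('babc'): parent n11 fail=2; on 'c' 2→9 → fail=13;  out {2}∪{3}={2,3}
  n5('abbbc'): parent n4 fail=9; on 'c' 9 → fail=13;  out ∅∪{3}={3}
  n6('abbbcb'): parent n5 fail=13; on 'b' 13 → fail=14;  out {0}∪{4}={0,4}

Scan:
pos 0 'b': at 9
pos 1 'b': at 9 (fail-walked)
pos 2 'a': at 10
pos 3 'b': at 11
pos 4 'c': at 12  ** P2@[1:4],P3@[4:4]
pos 5 'c': at 8 (fail-walked)  ** P1@[4:5],P3@[5:5]
pos 6 'a': at 15  ** P5@[4:6],P6@[5:6]
pos 7 'c': at 7 (fail-walked)  ** P3@[7:7]
pos 8 'b': at 9 (fail-walked)
pos 9 'a': at 10
pos 10 'b': at 11
pos 11 'c': at 12  ** P2@[8:11],P3@[11:11]
pos 12 'c': at 8 (fail-walked)  ** P1@[11:12],P3@[12:12]
pos 13 'b': at 9 (fail-walked)
pos 14 'c': at 13  ** P3@[14:14]
pos 15 'a': at 16 (fail-walked)  ** P6@[14:15]
pos 16 'a': at 1 (fail-walked)
pos 17 'a': at 1 (fail-walked)
pos 18 'c': at 7 (fail-walked)  ** P3@[18:18]
pos 19 'c': at 8  ** P1@[18:19],P3@[19:19]
pos 20 'a': at 15  ** P5@[18:20],P6@[19:20]

All matches (sorted): [[4,2],[4,3],[5,1],[5,3],[6,5],[6,6],[7,3],[11,2],[11,3],[12,1],[12,3],[14,3],[15,6],[18,3],[19,1],[19,3],[20,5],[20,6]]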